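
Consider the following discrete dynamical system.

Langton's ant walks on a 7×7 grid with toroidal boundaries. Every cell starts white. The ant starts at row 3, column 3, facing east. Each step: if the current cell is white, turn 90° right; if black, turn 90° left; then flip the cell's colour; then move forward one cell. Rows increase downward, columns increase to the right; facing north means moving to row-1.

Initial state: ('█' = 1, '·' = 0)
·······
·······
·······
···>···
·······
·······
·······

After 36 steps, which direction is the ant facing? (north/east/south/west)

west

t=0: ·······
·······
·······
···>···
·······
·······
·······
t=1: ·······
·······
·······
···█···
···v···
·······
·······
t=2: ·······
·······
·······
···█···
··<█···
·······
·······
t=3: ·······
·······
·······
··^█···
··██···
·······
·······
t=4: ·······
·······
·······
··█>···
··██···
·······
·······
t=5: ·······
·······
···^···
··█····
··██···
·······
·······
t=6: ·······
·······
···█>··
··█····
··██···
·······
·······
t=7: ·······
·······
···██··
··█·v··
··██···
·······
·······
t=8: ·······
·······
···██··
··█<█··
··██···
·······
·······
t=9: ·······
·······
···^█··
··███··
··██···
·······
·······
t=10: ·······
·······
··<·█··
··███··
··██···
·······
·······
t=11: ·······
··^····
··█·█··
··███··
··██···
·······
·······
t=12: ·······
··█>···
··█·█··
··███··
··██···
·······
·······
t=13: ·······
··██···
··█v█··
··███··
··██···
·······
·······
t=14: ·······
··██···
··<██··
··███··
··██···
·······
·······
t=15: ·······
··██···
···██··
··v██··
··██···
·······
·······
t=16: ·······
··██···
···██··
···>█··
··██···
·······
·······
t=17: ·······
··██···
···^█··
····█··
··██···
·······
·······
t=18: ·······
··██···
··<·█··
····█··
··██···
·······
·······
t=19: ·······
··^█···
··█·█··
····█··
··██···
·······
·······
t=20: ·······
·<·█···
··█·█··
····█··
··██···
·······
·······
t=21: ·^·····
·█·█···
··█·█··
····█··
··██···
·······
·······
t=22: ·█>····
·█·█···
··█·█··
····█··
··██···
·······
·······
t=23: ·██····
·█v█···
··█·█··
····█··
··██···
·······
·······
t=24: ·██····
·<██···
··█·█··
····█··
··██···
·······
·······
t=25: ·██····
··██···
·v█·█··
····█··
··██···
·······
·······
t=26: ·██····
··██···
<██·█··
····█··
··██···
·······
·······
t=27: ·██····
^·██···
███·█··
····█··
··██···
·······
·······
t=28: ·██····
█>██···
███·█··
····█··
··██···
·······
·······
t=29: ·██····
████···
█v█·█··
····█··
··██···
·······
·······
t=30: ·██····
████···
█·>·█··
····█··
··██···
·······
·······
t=31: ·██····
██^█···
█···█··
····█··
··██···
·······
·······
t=32: ·██····
█<·█···
█···█··
····█··
··██···
·······
·······
t=33: ·██····
█··█···
█v··█··
····█··
··██···
·······
·······
t=34: ·██····
█··█···
<█··█··
····█··
··██···
·······
·······
t=35: ·██····
█··█···
·█··█··
v···█··
··██···
·······
·······
t=36: ·██····
█··█···
·█··█··
█···█·<
··██···
·······
·······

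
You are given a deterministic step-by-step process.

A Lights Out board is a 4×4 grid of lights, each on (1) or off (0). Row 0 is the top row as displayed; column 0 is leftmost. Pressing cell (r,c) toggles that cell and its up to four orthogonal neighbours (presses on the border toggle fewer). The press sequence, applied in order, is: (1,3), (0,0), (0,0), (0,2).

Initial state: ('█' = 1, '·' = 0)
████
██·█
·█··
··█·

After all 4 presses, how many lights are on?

0) ████
██·█
·█··
··█·
1) ███·
███·
·█·█
··█·
2) ··█·
·██·
·█·█
··█·
3) ███·
███·
·█·█
··█·
4) █··█
██··
·█·█
··█·

7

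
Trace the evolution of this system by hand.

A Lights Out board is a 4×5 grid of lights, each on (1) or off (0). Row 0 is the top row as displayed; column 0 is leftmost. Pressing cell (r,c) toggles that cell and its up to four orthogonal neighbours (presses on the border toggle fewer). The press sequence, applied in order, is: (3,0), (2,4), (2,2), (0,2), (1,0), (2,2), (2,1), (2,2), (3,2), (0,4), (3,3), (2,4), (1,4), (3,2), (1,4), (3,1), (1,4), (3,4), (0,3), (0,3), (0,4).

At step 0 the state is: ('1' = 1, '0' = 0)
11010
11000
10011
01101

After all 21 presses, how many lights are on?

9

0) 11010
11000
10011
01101
1) 11010
11000
00011
10101
2) 11010
11001
00000
10100
3) 11010
11101
01110
10000
4) 10100
11001
01110
10000
5) 00100
00001
11110
10000
6) 00100
00101
10000
10100
7) 00100
01101
01100
11100
8) 00100
01001
00010
11000
9) 00100
01001
00110
10110
10) 00111
01000
00110
10110
11) 00111
01000
00100
10001
12) 00111
01001
00111
10000
13) 00110
01010
00110
10000
14) 00110
01010
00010
11110
15) 00111
01001
00011
11110
16) 00111
01001
01011
00010
17) 00110
01010
01010
00010
18) 00110
01010
01011
00001
19) 00001
01000
01011
00001
20) 00110
01010
01011
00001
21) 00101
01011
01011
00001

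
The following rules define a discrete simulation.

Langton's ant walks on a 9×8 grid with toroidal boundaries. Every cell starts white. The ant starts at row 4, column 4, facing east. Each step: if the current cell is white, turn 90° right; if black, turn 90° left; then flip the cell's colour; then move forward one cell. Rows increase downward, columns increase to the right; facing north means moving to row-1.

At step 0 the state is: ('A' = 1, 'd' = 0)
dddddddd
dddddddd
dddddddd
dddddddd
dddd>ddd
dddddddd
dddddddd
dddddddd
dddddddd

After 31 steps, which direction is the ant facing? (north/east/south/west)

step 0: dddddddd
dddddddd
dddddddd
dddddddd
dddd>ddd
dddddddd
dddddddd
dddddddd
dddddddd
step 1: dddddddd
dddddddd
dddddddd
dddddddd
ddddAddd
ddddvddd
dddddddd
dddddddd
dddddddd
step 2: dddddddd
dddddddd
dddddddd
dddddddd
ddddAddd
ddd<Addd
dddddddd
dddddddd
dddddddd
step 3: dddddddd
dddddddd
dddddddd
dddddddd
ddd^Addd
dddAAddd
dddddddd
dddddddd
dddddddd
step 4: dddddddd
dddddddd
dddddddd
dddddddd
dddA>ddd
dddAAddd
dddddddd
dddddddd
dddddddd
step 5: dddddddd
dddddddd
dddddddd
dddd^ddd
dddAdddd
dddAAddd
dddddddd
dddddddd
dddddddd
step 6: dddddddd
dddddddd
dddddddd
ddddA>dd
dddAdddd
dddAAddd
dddddddd
dddddddd
dddddddd
step 7: dddddddd
dddddddd
dddddddd
ddddAAdd
dddAdvdd
dddAAddd
dddddddd
dddddddd
dddddddd
step 8: dddddddd
dddddddd
dddddddd
ddddAAdd
dddA<Add
dddAAddd
dddddddd
dddddddd
dddddddd
step 9: dddddddd
dddddddd
dddddddd
dddd^Add
dddAAAdd
dddAAddd
dddddddd
dddddddd
dddddddd
step 10: dddddddd
dddddddd
dddddddd
ddd<dAdd
dddAAAdd
dddAAddd
dddddddd
dddddddd
dddddddd
step 11: dddddddd
dddddddd
ddd^dddd
dddAdAdd
dddAAAdd
dddAAddd
dddddddd
dddddddd
dddddddd
step 12: dddddddd
dddddddd
dddA>ddd
dddAdAdd
dddAAAdd
dddAAddd
dddddddd
dddddddd
dddddddd
step 13: dddddddd
dddddddd
dddAAddd
dddAvAdd
dddAAAdd
dddAAddd
dddddddd
dddddddd
dddddddd
step 14: dddddddd
dddddddd
dddAAddd
ddd<AAdd
dddAAAdd
dddAAddd
dddddddd
dddddddd
dddddddd
step 15: dddddddd
dddddddd
dddAAddd
ddddAAdd
dddvAAdd
dddAAddd
dddddddd
dddddddd
dddddddd
step 16: dddddddd
dddddddd
dddAAddd
ddddAAdd
dddd>Add
dddAAddd
dddddddd
dddddddd
dddddddd
step 17: dddddddd
dddddddd
dddAAddd
dddd^Add
dddddAdd
dddAAddd
dddddddd
dddddddd
dddddddd
step 18: dddddddd
dddddddd
dddAAddd
ddd<dAdd
dddddAdd
dddAAddd
dddddddd
dddddddd
dddddddd
step 19: dddddddd
dddddddd
ddd^Addd
dddAdAdd
dddddAdd
dddAAddd
dddddddd
dddddddd
dddddddd
step 20: dddddddd
dddddddd
dd<dAddd
dddAdAdd
dddddAdd
dddAAddd
dddddddd
dddddddd
dddddddd
step 21: dddddddd
dd^ddddd
ddAdAddd
dddAdAdd
dddddAdd
dddAAddd
dddddddd
dddddddd
dddddddd
step 22: dddddddd
ddA>dddd
ddAdAddd
dddAdAdd
dddddAdd
dddAAddd
dddddddd
dddddddd
dddddddd
step 23: dddddddd
ddAAdddd
ddAvAddd
dddAdAdd
dddddAdd
dddAAddd
dddddddd
dddddddd
dddddddd
step 24: dddddddd
ddAAdddd
dd<AAddd
dddAdAdd
dddddAdd
dddAAddd
dddddddd
dddddddd
dddddddd
step 25: dddddddd
ddAAdddd
dddAAddd
ddvAdAdd
dddddAdd
dddAAddd
dddddddd
dddddddd
dddddddd
step 26: dddddddd
ddAAdddd
dddAAddd
d<AAdAdd
dddddAdd
dddAAddd
dddddddd
dddddddd
dddddddd
step 27: dddddddd
ddAAdddd
d^dAAddd
dAAAdAdd
dddddAdd
dddAAddd
dddddddd
dddddddd
dddddddd
step 28: dddddddd
ddAAdddd
dA>AAddd
dAAAdAdd
dddddAdd
dddAAddd
dddddddd
dddddddd
dddddddd
step 29: dddddddd
ddAAdddd
dAAAAddd
dAvAdAdd
dddddAdd
dddAAddd
dddddddd
dddddddd
dddddddd
step 30: dddddddd
ddAAdddd
dAAAAddd
dAd>dAdd
dddddAdd
dddAAddd
dddddddd
dddddddd
dddddddd
step 31: dddddddd
ddAAdddd
dAA^Addd
dAdddAdd
dddddAdd
dddAAddd
dddddddd
dddddddd
dddddddd

north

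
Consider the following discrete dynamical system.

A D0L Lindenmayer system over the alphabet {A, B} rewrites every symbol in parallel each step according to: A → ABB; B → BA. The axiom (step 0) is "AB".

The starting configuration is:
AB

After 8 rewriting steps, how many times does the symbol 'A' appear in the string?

985

[0] AB
[1] ABBBA
[2] ABBBABABAABB
[3] ABBBABABAABBBAABBBAABBABBBABA
[4] ABBBABABAABBBAABBBAABBABBBABABAABBABBBABABAABBABBBABAABBBABABAABBBAABB
[5] ABBBABABAABBBAABBBAABBABBBABABAABBABBBABABAABBABBBABAABBBA…ABBBABABAABBBAABBABBBABABAABBBAABBBAABBABBBABABAABBABBBABA  (len 169)
[6] ABBBABABAABBBAABBBAABBABBBABABAABBABBBABABAABBABBBABAABBBA…BAABBABBBABAABBBABABAABBBAABBBAABBABBBABAABBBABABAABBBAABB  (len 408)
[7] ABBBABABAABBBAABBBAABBABBBABABAABBABBBABABAABBABBBABAABBBA…ABBBABABAABBBAABBABBBABABAABBBAABBBAABBABBBABABAABBABBBABA  (len 985)
[8] ABBBABABAABBBAABBBAABBABBBABABAABBABBBABABAABBABBBABAABBBA…BAABBABBBABAABBBABABAABBBAABBBAABBABBBABAABBBABABAABBBAABB  (len 2378)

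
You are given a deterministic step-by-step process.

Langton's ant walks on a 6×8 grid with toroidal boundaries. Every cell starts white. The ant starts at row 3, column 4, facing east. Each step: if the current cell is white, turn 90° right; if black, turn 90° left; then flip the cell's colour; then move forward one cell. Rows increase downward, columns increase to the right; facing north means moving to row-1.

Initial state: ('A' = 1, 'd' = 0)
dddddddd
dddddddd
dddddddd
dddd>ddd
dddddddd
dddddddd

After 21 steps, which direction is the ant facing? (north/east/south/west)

north

k=0  dddddddd
dddddddd
dddddddd
dddd>ddd
dddddddd
dddddddd
k=1  dddddddd
dddddddd
dddddddd
ddddAddd
ddddvddd
dddddddd
k=2  dddddddd
dddddddd
dddddddd
ddddAddd
ddd<Addd
dddddddd
k=3  dddddddd
dddddddd
dddddddd
ddd^Addd
dddAAddd
dddddddd
k=4  dddddddd
dddddddd
dddddddd
dddA>ddd
dddAAddd
dddddddd
k=5  dddddddd
dddddddd
dddd^ddd
dddAdddd
dddAAddd
dddddddd
k=6  dddddddd
dddddddd
ddddA>dd
dddAdddd
dddAAddd
dddddddd
k=7  dddddddd
dddddddd
ddddAAdd
dddAdvdd
dddAAddd
dddddddd
k=8  dddddddd
dddddddd
ddddAAdd
dddA<Add
dddAAddd
dddddddd
k=9  dddddddd
dddddddd
dddd^Add
dddAAAdd
dddAAddd
dddddddd
k=10  dddddddd
dddddddd
ddd<dAdd
dddAAAdd
dddAAddd
dddddddd
k=11  dddddddd
ddd^dddd
dddAdAdd
dddAAAdd
dddAAddd
dddddddd
k=12  dddddddd
dddA>ddd
dddAdAdd
dddAAAdd
dddAAddd
dddddddd
k=13  dddddddd
dddAAddd
dddAvAdd
dddAAAdd
dddAAddd
dddddddd
k=14  dddddddd
dddAAddd
ddd<AAdd
dddAAAdd
dddAAddd
dddddddd
k=15  dddddddd
dddAAddd
ddddAAdd
dddvAAdd
dddAAddd
dddddddd
k=16  dddddddd
dddAAddd
ddddAAdd
dddd>Add
dddAAddd
dddddddd
k=17  dddddddd
dddAAddd
dddd^Add
dddddAdd
dddAAddd
dddddddd
k=18  dddddddd
dddAAddd
ddd<dAdd
dddddAdd
dddAAddd
dddddddd
k=19  dddddddd
ddd^Addd
dddAdAdd
dddddAdd
dddAAddd
dddddddd
k=20  dddddddd
dd<dAddd
dddAdAdd
dddddAdd
dddAAddd
dddddddd
k=21  dd^ddddd
ddAdAddd
dddAdAdd
dddddAdd
dddAAddd
dddddddd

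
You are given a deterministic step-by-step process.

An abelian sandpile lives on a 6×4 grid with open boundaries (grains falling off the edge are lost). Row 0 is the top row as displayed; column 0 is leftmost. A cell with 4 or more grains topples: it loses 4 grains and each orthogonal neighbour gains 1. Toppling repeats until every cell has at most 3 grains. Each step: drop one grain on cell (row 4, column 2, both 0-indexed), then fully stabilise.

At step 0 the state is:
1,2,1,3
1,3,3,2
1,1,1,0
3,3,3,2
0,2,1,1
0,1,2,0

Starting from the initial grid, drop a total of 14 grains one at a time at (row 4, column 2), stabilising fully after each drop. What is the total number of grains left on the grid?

k=0  1,2,1,3
1,3,3,2
1,1,1,0
3,3,3,2
0,2,1,1
0,1,2,0
k=1  1,2,1,3
1,3,3,2
1,1,1,0
3,3,3,2
0,2,2,1
0,1,2,0
k=2  1,2,1,3
1,3,3,2
1,1,1,0
3,3,3,2
0,2,3,1
0,1,2,0
k=3  1,2,1,3
1,3,3,2
2,2,2,0
0,2,1,3
2,0,2,2
0,2,3,0
k=4  1,2,1,3
1,3,3,2
2,2,2,0
0,2,1,3
2,0,3,2
0,2,3,0
k=5  1,2,1,3
1,3,3,2
2,2,2,0
0,2,2,3
2,1,1,3
0,3,0,1
k=6  1,2,1,3
1,3,3,2
2,2,2,0
0,2,2,3
2,1,2,3
0,3,0,1
k=7  1,2,1,3
1,3,3,2
2,2,2,0
0,2,2,3
2,1,3,3
0,3,0,1
k=8  1,2,1,3
1,3,3,2
2,2,3,1
0,3,0,1
2,2,2,1
0,3,1,2
k=9  1,2,1,3
1,3,3,2
2,2,3,1
0,3,0,1
2,2,3,1
0,3,1,2
k=10  1,2,1,3
1,3,3,2
2,2,3,1
0,3,1,1
2,3,0,2
0,3,2,2
k=11  1,2,1,3
1,3,3,2
2,2,3,1
0,3,1,1
2,3,1,2
0,3,2,2
k=12  1,2,1,3
1,3,3,2
2,2,3,1
0,3,1,1
2,3,2,2
0,3,2,2
k=13  1,2,1,3
1,3,3,2
2,2,3,1
0,3,1,1
2,3,3,2
0,3,2,2
k=14  1,2,1,3
1,3,3,2
2,3,3,1
1,0,3,1
3,2,2,3
1,1,0,3

45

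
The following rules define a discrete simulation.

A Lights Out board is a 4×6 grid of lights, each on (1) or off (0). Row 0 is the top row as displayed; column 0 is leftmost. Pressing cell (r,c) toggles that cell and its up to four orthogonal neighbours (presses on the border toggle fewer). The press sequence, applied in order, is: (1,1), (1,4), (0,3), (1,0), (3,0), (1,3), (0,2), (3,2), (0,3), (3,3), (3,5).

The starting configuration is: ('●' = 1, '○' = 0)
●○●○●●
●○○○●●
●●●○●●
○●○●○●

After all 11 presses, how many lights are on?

t=0: ●○●○●●
●○○○●●
●●●○●●
○●○●○●
t=1: ●●●○●●
○●●○●●
●○●○●●
○●○●○●
t=2: ●●●○○●
○●●●○○
●○●○○●
○●○●○●
t=3: ●●○●●●
○●●○○○
●○●○○●
○●○●○●
t=4: ○●○●●●
●○●○○○
○○●○○●
○●○●○●
t=5: ○●○●●●
●○●○○○
●○●○○●
●○○●○●
t=6: ○●○○●●
●○○●●○
●○●●○●
●○○●○●
t=7: ○○●●●●
●○●●●○
●○●●○●
●○○●○●
t=8: ○○●●●●
●○●●●○
●○○●○●
●●●○○●
t=9: ○○○○○●
●○●○●○
●○○●○●
●●●○○●
t=10: ○○○○○●
●○●○●○
●○○○○●
●●○●●●
t=11: ○○○○○●
●○●○●○
●○○○○○
●●○●○○

8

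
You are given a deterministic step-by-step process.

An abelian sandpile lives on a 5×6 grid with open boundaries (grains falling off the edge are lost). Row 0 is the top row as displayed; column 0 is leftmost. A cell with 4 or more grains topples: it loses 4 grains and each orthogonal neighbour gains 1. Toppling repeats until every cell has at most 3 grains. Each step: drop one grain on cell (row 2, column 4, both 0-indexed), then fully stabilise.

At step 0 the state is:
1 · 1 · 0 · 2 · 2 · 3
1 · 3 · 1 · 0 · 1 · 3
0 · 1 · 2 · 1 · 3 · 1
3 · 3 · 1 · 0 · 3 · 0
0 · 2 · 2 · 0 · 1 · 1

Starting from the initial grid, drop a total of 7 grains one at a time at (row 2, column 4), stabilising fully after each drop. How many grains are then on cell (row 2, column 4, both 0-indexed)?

[0] 1 · 1 · 0 · 2 · 2 · 3
1 · 3 · 1 · 0 · 1 · 3
0 · 1 · 2 · 1 · 3 · 1
3 · 3 · 1 · 0 · 3 · 0
0 · 2 · 2 · 0 · 1 · 1
[1] 1 · 1 · 0 · 2 · 2 · 3
1 · 3 · 1 · 0 · 2 · 3
0 · 1 · 2 · 2 · 1 · 2
3 · 3 · 1 · 1 · 0 · 1
0 · 2 · 2 · 0 · 2 · 1
[2] 1 · 1 · 0 · 2 · 2 · 3
1 · 3 · 1 · 0 · 2 · 3
0 · 1 · 2 · 2 · 2 · 2
3 · 3 · 1 · 1 · 0 · 1
0 · 2 · 2 · 0 · 2 · 1
[3] 1 · 1 · 0 · 2 · 2 · 3
1 · 3 · 1 · 0 · 2 · 3
0 · 1 · 2 · 2 · 3 · 2
3 · 3 · 1 · 1 · 0 · 1
0 · 2 · 2 · 0 · 2 · 1
[4] 1 · 1 · 0 · 2 · 2 · 3
1 · 3 · 1 · 0 · 3 · 3
0 · 1 · 2 · 3 · 0 · 3
3 · 3 · 1 · 1 · 1 · 1
0 · 2 · 2 · 0 · 2 · 1
[5] 1 · 1 · 0 · 2 · 2 · 3
1 · 3 · 1 · 0 · 3 · 3
0 · 1 · 2 · 3 · 1 · 3
3 · 3 · 1 · 1 · 1 · 1
0 · 2 · 2 · 0 · 2 · 1
[6] 1 · 1 · 0 · 2 · 2 · 3
1 · 3 · 1 · 0 · 3 · 3
0 · 1 · 2 · 3 · 2 · 3
3 · 3 · 1 · 1 · 1 · 1
0 · 2 · 2 · 0 · 2 · 1
[7] 1 · 1 · 0 · 2 · 2 · 3
1 · 3 · 1 · 0 · 3 · 3
0 · 1 · 2 · 3 · 3 · 3
3 · 3 · 1 · 1 · 1 · 1
0 · 2 · 2 · 0 · 2 · 1

3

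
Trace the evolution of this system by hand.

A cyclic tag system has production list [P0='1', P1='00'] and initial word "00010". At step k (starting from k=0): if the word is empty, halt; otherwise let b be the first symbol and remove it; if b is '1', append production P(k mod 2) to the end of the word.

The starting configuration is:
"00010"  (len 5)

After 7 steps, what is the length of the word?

0

k=0  "00010"  (len 5)
k=1  "0010"  (len 4)
k=2  "010"  (len 3)
k=3  "10"  (len 2)
k=4  "000"  (len 3)
k=5  "00"  (len 2)
k=6  "0"  (len 1)
k=7  (halted — word empty)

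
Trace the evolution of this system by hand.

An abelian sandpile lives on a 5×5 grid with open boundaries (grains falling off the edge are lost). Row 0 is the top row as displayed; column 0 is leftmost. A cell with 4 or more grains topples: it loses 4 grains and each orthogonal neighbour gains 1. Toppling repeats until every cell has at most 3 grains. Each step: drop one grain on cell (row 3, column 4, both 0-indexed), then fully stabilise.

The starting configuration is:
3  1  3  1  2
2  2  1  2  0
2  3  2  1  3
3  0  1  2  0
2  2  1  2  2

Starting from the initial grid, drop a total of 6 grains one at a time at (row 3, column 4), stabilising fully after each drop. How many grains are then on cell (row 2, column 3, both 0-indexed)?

gen 0: 3  1  3  1  2
2  2  1  2  0
2  3  2  1  3
3  0  1  2  0
2  2  1  2  2
gen 1: 3  1  3  1  2
2  2  1  2  0
2  3  2  1  3
3  0  1  2  1
2  2  1  2  2
gen 2: 3  1  3  1  2
2  2  1  2  0
2  3  2  1  3
3  0  1  2  2
2  2  1  2  2
gen 3: 3  1  3  1  2
2  2  1  2  0
2  3  2  1  3
3  0  1  2  3
2  2  1  2  2
gen 4: 3  1  3  1  2
2  2  1  2  1
2  3  2  2  0
3  0  1  3  1
2  2  1  2  3
gen 5: 3  1  3  1  2
2  2  1  2  1
2  3  2  2  0
3  0  1  3  2
2  2  1  2  3
gen 6: 3  1  3  1  2
2  2  1  2  1
2  3  2  2  0
3  0  1  3  3
2  2  1  2  3

2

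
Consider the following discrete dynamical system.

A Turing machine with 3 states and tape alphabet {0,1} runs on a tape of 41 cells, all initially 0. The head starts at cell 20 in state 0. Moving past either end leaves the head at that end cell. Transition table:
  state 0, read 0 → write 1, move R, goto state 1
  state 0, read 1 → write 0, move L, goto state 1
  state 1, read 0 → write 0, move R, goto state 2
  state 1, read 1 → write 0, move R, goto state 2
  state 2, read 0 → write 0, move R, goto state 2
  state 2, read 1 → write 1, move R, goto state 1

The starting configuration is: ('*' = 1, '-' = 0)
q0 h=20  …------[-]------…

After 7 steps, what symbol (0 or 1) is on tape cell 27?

step 0: q0 h=20  …------[-]------…
step 1: q1 h=21  …-----*[-]------…
step 2: q2 h=22  …----*-[-]------…
step 3: q2 h=23  …---*--[-]------…
step 4: q2 h=24  …--*---[-]------…
step 5: q2 h=25  …-*----[-]------…
step 6: q2 h=26  …*-----[-]------…
step 7: q2 h=27  …------[-]------…

0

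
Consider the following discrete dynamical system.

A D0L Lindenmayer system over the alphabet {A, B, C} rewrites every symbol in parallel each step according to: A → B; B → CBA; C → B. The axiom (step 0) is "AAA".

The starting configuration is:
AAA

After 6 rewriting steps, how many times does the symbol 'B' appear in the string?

t=0: AAA
t=1: BBB
t=2: CBACBACBA
t=3: BCBABBCBABBCBAB
t=4: CBABCBABCBACBABCBABCBACBABCBABCBA
t=5: BCBABCBABCBABCBABCBABBCBABCBABCBABCBABCBABBCBABCBABCBABCBABCBAB
t=6: CBABCBABCBABCBABCBABCBABCBABCBABCBABCBABCBACBABCBABCBABCBA…CBABCBABCBABCBACBABCBABCBABCBABCBABCBABCBABCBABCBABCBABCBA  (len 129)

63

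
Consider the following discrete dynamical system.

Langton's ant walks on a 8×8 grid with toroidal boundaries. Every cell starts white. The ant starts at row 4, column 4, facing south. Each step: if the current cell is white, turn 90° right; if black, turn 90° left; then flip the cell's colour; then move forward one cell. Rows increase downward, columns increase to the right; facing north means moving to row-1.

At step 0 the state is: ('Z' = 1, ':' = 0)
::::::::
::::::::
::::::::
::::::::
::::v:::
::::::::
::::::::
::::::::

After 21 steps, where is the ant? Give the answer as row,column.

0) ::::::::
::::::::
::::::::
::::::::
::::v:::
::::::::
::::::::
::::::::
1) ::::::::
::::::::
::::::::
::::::::
:::<Z:::
::::::::
::::::::
::::::::
2) ::::::::
::::::::
::::::::
:::^::::
:::ZZ:::
::::::::
::::::::
::::::::
3) ::::::::
::::::::
::::::::
:::Z>:::
:::ZZ:::
::::::::
::::::::
::::::::
4) ::::::::
::::::::
::::::::
:::ZZ:::
:::Zv:::
::::::::
::::::::
::::::::
5) ::::::::
::::::::
::::::::
:::ZZ:::
:::Z:>::
::::::::
::::::::
::::::::
6) ::::::::
::::::::
::::::::
:::ZZ:::
:::Z:Z::
:::::v::
::::::::
::::::::
7) ::::::::
::::::::
::::::::
:::ZZ:::
:::Z:Z::
::::<Z::
::::::::
::::::::
8) ::::::::
::::::::
::::::::
:::ZZ:::
:::Z^Z::
::::ZZ::
::::::::
::::::::
9) ::::::::
::::::::
::::::::
:::ZZ:::
:::ZZ>::
::::ZZ::
::::::::
::::::::
10) ::::::::
::::::::
::::::::
:::ZZ^::
:::ZZ:::
::::ZZ::
::::::::
::::::::
11) ::::::::
::::::::
::::::::
:::ZZZ>:
:::ZZ:::
::::ZZ::
::::::::
::::::::
12) ::::::::
::::::::
::::::::
:::ZZZZ:
:::ZZ:v:
::::ZZ::
::::::::
::::::::
13) ::::::::
::::::::
::::::::
:::ZZZZ:
:::ZZ<Z:
::::ZZ::
::::::::
::::::::
14) ::::::::
::::::::
::::::::
:::ZZ^Z:
:::ZZZZ:
::::ZZ::
::::::::
::::::::
15) ::::::::
::::::::
::::::::
:::Z<:Z:
:::ZZZZ:
::::ZZ::
::::::::
::::::::
16) ::::::::
::::::::
::::::::
:::Z::Z:
:::ZvZZ:
::::ZZ::
::::::::
::::::::
17) ::::::::
::::::::
::::::::
:::Z::Z:
:::Z:>Z:
::::ZZ::
::::::::
::::::::
18) ::::::::
::::::::
::::::::
:::Z:^Z:
:::Z::Z:
::::ZZ::
::::::::
::::::::
19) ::::::::
::::::::
::::::::
:::Z:Z>:
:::Z::Z:
::::ZZ::
::::::::
::::::::
20) ::::::::
::::::::
::::::^:
:::Z:Z::
:::Z::Z:
::::ZZ::
::::::::
::::::::
21) ::::::::
::::::::
::::::Z>
:::Z:Z::
:::Z::Z:
::::ZZ::
::::::::
::::::::

2,7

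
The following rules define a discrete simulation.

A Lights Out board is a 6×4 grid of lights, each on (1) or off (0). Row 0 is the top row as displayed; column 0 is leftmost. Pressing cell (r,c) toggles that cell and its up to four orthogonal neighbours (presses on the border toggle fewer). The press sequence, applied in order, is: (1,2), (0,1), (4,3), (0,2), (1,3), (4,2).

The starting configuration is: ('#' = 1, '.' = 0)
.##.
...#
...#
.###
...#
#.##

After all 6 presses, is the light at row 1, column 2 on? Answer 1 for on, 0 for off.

t=0: .##.
...#
...#
.###
...#
#.##
t=1: .#..
.##.
..##
.###
...#
#.##
t=2: #.#.
..#.
..##
.###
...#
#.##
t=3: #.#.
..#.
..##
.##.
..#.
#.#.
t=4: ##.#
....
..##
.##.
..#.
#.#.
t=5: ##..
..##
..#.
.##.
..#.
#.#.
t=6: ##..
..##
..#.
.#..
.#.#
#...

1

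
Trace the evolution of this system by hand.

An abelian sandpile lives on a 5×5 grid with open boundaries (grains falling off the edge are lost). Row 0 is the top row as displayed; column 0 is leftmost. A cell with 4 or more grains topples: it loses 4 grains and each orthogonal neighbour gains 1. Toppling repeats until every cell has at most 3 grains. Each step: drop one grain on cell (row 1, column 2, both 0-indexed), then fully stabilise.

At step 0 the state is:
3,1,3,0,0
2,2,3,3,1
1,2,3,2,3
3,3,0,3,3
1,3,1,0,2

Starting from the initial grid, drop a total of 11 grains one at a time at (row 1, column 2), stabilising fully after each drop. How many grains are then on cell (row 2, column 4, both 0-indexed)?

t=0: 3,1,3,0,0
2,2,3,3,1
1,2,3,2,3
3,3,0,3,3
1,3,1,0,2
t=1: 3,2,0,2,0
2,3,3,1,3
1,3,1,2,1
3,3,2,1,1
1,3,1,1,3
t=2: 3,3,1,2,0
3,1,1,2,3
3,1,3,2,1
0,2,3,1,1
3,0,2,1,3
t=3: 3,3,1,2,0
3,1,2,2,3
3,1,3,2,1
0,2,3,1,1
3,0,2,1,3
t=4: 3,3,1,2,0
3,1,3,2,3
3,1,3,2,1
0,2,3,1,1
3,0,2,1,3
t=5: 3,3,2,2,0
3,2,1,3,3
3,2,1,3,1
0,3,0,2,1
3,0,3,1,3
t=6: 3,3,2,2,0
3,2,2,3,3
3,2,1,3,1
0,3,0,2,1
3,0,3,1,3
t=7: 3,3,2,2,0
3,2,3,3,3
3,2,1,3,1
0,3,0,2,1
3,0,3,1,3
t=8: 3,3,3,3,1
3,3,1,2,0
3,2,3,0,3
0,3,0,3,1
3,0,3,1,3
t=9: 3,3,3,3,1
3,3,2,2,0
3,2,3,0,3
0,3,0,3,1
3,0,3,1,3
t=10: 3,3,3,3,1
3,3,3,2,0
3,2,3,0,3
0,3,0,3,1
3,0,3,1,3
t=11: 1,3,3,1,2
3,0,1,1,1
1,3,2,2,3
2,0,2,3,1
3,1,3,1,3

3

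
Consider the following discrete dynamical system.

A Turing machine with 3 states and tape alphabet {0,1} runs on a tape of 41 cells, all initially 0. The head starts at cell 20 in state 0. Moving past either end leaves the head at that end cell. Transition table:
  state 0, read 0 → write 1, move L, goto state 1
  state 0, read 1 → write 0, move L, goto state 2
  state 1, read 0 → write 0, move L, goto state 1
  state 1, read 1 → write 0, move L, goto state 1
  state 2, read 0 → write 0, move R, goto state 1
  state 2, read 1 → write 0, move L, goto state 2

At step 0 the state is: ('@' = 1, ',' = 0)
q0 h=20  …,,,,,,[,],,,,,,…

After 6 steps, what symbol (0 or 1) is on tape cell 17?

0

k=0  q0 h=20  …,,,,,,[,],,,,,,…
k=1  q1 h=19  …,,,,,,[,]@,,,,,…
k=2  q1 h=18  …,,,,,,[,],@,,,,…
k=3  q1 h=17  …,,,,,,[,],,@,,,…
k=4  q1 h=16  …,,,,,,[,],,,@,,…
k=5  q1 h=15  …,,,,,,[,],,,,@,…
k=6  q1 h=14  …,,,,,,[,],,,,,@…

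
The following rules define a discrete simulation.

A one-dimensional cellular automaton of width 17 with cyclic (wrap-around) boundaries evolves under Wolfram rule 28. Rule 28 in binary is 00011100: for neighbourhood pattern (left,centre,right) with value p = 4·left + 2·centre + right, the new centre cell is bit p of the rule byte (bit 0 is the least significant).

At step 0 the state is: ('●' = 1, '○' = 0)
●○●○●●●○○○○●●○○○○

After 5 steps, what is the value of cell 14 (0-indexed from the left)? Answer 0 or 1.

0

t=0: ●○●○●●●○○○○●●○○○○
t=1: ●○●○●○○●○○○●○●○○○
t=2: ●○●○●●○●●○○●○●●○○
t=3: ●○●○●○○●○●○●○●○●○
t=4: ●○●○●●○●○●○●○●○●○
t=5: ●○●○●○○●○●○●○●○●○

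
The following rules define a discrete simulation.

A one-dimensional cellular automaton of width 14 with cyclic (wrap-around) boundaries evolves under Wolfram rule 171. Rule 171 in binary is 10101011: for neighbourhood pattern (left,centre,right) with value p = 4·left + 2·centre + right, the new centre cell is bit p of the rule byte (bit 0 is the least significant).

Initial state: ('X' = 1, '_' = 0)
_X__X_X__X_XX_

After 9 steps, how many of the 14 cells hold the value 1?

t=0: _X__X_X__X_XX_
t=1: X__X_X__X_XX__
t=2: __X_X__X_XX__X
t=3: _X_X__X_XX__X_
t=4: X_X__X_XX__X__
t=5: _X__X_XX__X__X
t=6: X__X_XX__X__X_
t=7: __X_XX__X__X_X
t=8: _X_XX__X__X_X_
t=9: X_XX__X__X_X__

6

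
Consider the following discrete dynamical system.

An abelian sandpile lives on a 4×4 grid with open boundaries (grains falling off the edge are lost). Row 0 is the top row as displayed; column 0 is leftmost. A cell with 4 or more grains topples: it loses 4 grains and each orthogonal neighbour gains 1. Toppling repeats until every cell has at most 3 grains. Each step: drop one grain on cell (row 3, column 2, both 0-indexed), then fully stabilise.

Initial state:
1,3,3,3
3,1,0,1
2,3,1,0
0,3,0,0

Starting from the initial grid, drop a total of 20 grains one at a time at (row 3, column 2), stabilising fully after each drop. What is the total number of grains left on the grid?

34

k=0  1,3,3,3
3,1,0,1
2,3,1,0
0,3,0,0
k=1  1,3,3,3
3,1,0,1
2,3,1,0
0,3,1,0
k=2  1,3,3,3
3,1,0,1
2,3,1,0
0,3,2,0
k=3  1,3,3,3
3,1,0,1
2,3,1,0
0,3,3,0
k=4  1,3,3,3
3,2,0,1
3,0,3,0
1,1,1,1
k=5  1,3,3,3
3,2,0,1
3,0,3,0
1,1,2,1
k=6  1,3,3,3
3,2,0,1
3,0,3,0
1,1,3,1
k=7  1,3,3,3
3,2,1,1
3,1,0,1
1,2,1,2
k=8  1,3,3,3
3,2,1,1
3,1,0,1
1,2,2,2
k=9  1,3,3,3
3,2,1,1
3,1,0,1
1,2,3,2
k=10  1,3,3,3
3,2,1,1
3,1,1,1
1,3,0,3
k=11  1,3,3,3
3,2,1,1
3,1,1,1
1,3,1,3
k=12  1,3,3,3
3,2,1,1
3,1,1,1
1,3,2,3
k=13  1,3,3,3
3,2,1,1
3,1,1,1
1,3,3,3
k=14  1,3,3,3
3,2,1,1
3,2,2,2
2,0,2,0
k=15  1,3,3,3
3,2,1,1
3,2,2,2
2,0,3,0
k=16  1,3,3,3
3,2,1,1
3,2,3,2
2,1,0,1
k=17  1,3,3,3
3,2,1,1
3,2,3,2
2,1,1,1
k=18  1,3,3,3
3,2,1,1
3,2,3,2
2,1,2,1
k=19  1,3,3,3
3,2,1,1
3,2,3,2
2,1,3,1
k=20  1,3,3,3
3,2,2,1
3,3,0,3
2,2,1,2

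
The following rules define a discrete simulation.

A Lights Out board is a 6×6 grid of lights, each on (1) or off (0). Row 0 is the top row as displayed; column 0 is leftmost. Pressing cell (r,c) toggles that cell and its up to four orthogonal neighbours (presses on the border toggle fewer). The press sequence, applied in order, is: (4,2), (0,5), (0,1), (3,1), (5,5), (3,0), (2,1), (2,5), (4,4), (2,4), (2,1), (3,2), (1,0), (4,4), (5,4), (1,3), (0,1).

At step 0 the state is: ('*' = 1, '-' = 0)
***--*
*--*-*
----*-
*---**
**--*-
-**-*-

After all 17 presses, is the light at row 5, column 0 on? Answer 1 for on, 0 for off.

gen 0: ***--*
*--*-*
----*-
*---**
**--*-
-**-*-
gen 1: ***--*
*--*-*
----*-
*-*-**
*-***-
-*--*-
gen 2: ***-*-
*--*--
----*-
*-*-**
*-***-
-*--*-
gen 3: ----*-
**-*--
----*-
*-*-**
*-***-
-*--*-
gen 4: ----*-
**-*--
-*--*-
-*--**
*****-
-*--*-
gen 5: ----*-
**-*--
-*--*-
-*--**
******
-*---*
gen 6: ----*-
**-*--
**--*-
*---**
-*****
-*---*
gen 7: ----*-
*--*--
--*-*-
**--**
-*****
-*---*
gen 8: ----*-
*--*-*
--*--*
**--*-
-*****
-*---*
gen 9: ----*-
*--*-*
--*--*
**----
-**---
-*--**
gen 10: ----*-
*--***
--***-
**--*-
-**---
-*--**
gen 11: ----*-
**-***
**-**-
*---*-
-**---
-*--**
gen 12: ----*-
**-***
*****-
*****-
-*----
-*--**
gen 13: *---*-
---***
-****-
*****-
-*----
-*--**
gen 14: *---*-
---***
-****-
****--
-*-***
-*---*
gen 15: *---*-
---***
-****-
****--
-*-*-*
-*-**-
gen 16: *--**-
--*--*
-**-*-
****--
-*-*-*
-*-**-
gen 17: -****-
-**--*
-**-*-
****--
-*-*-*
-*-**-

0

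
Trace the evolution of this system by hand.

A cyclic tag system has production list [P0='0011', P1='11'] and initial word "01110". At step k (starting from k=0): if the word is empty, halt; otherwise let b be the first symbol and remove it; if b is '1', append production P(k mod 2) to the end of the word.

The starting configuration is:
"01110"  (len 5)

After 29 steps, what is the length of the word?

step 0: "01110"  (len 5)
step 1: "1110"  (len 4)
step 2: "11011"  (len 5)
step 3: "10110011"  (len 8)
step 4: "011001111"  (len 9)
step 5: "11001111"  (len 8)
step 6: "100111111"  (len 9)
step 7: "001111110011"  (len 12)
step 8: "01111110011"  (len 11)
step 9: "1111110011"  (len 10)
step 10: "11111001111"  (len 11)
step 11: "11110011110011"  (len 14)
step 12: "111001111001111"  (len 15)
step 13: "110011110011110011"  (len 18)
step 14: "1001111001111001111"  (len 19)
step 15: "0011110011110011110011"  (len 22)
step 16: "011110011110011110011"  (len 21)
step 17: "11110011110011110011"  (len 20)
step 18: "111001111001111001111"  (len 21)
step 19: "110011110011110011110011"  (len 24)
step 20: "1001111001111001111001111"  (len 25)
step 21: "0011110011110011110011110011"  (len 28)
step 22: "011110011110011110011110011"  (len 27)
step 23: "11110011110011110011110011"  (len 26)
step 24: "111001111001111001111001111"  (len 27)
step 25: "110011110011110011110011110011"  (len 30)
step 26: "1001111001111001111001111001111"  (len 31)
step 27: "0011110011110011110011110011110011"  (len 34)
step 28: "011110011110011110011110011110011"  (len 33)
step 29: "11110011110011110011110011110011"  (len 32)

32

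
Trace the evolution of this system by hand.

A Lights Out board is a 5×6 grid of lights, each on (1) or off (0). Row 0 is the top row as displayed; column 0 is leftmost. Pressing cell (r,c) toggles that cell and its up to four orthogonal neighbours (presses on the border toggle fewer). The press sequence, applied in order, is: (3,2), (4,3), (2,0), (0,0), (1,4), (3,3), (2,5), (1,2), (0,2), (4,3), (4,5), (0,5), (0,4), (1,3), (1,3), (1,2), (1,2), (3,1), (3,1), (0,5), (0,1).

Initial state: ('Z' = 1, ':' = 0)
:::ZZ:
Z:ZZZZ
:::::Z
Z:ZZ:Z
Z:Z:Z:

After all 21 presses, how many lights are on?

[0] :::ZZ:
Z:ZZZZ
:::::Z
Z:ZZ:Z
Z:Z:Z:
[1] :::ZZ:
Z:ZZZZ
::Z::Z
ZZ:::Z
Z:::Z:
[2] :::ZZ:
Z:ZZZZ
::Z::Z
ZZ:Z:Z
Z:ZZ::
[3] :::ZZ:
::ZZZZ
ZZZ::Z
:Z:Z:Z
Z:ZZ::
[4] ZZ:ZZ:
Z:ZZZZ
ZZZ::Z
:Z:Z:Z
Z:ZZ::
[5] ZZ:Z::
Z:Z:::
ZZZ:ZZ
:Z:Z:Z
Z:ZZ::
[6] ZZ:Z::
Z:Z:::
ZZZZZZ
:ZZ:ZZ
Z:Z:::
[7] ZZ:Z::
Z:Z::Z
ZZZZ::
:ZZ:Z:
Z:Z:::
[8] ZZZZ::
ZZ:Z:Z
ZZ:Z::
:ZZ:Z:
Z:Z:::
[9] Z:::::
ZZZZ:Z
ZZ:Z::
:ZZ:Z:
Z:Z:::
[10] Z:::::
ZZZZ:Z
ZZ:Z::
:ZZZZ:
Z::ZZ:
[11] Z:::::
ZZZZ:Z
ZZ:Z::
:ZZZZZ
Z::Z:Z
[12] Z:::ZZ
ZZZZ::
ZZ:Z::
:ZZZZZ
Z::Z:Z
[13] Z::Z::
ZZZZZ:
ZZ:Z::
:ZZZZZ
Z::Z:Z
[14] Z:::::
ZZ::::
ZZ::::
:ZZZZZ
Z::Z:Z
[15] Z::Z::
ZZZZZ:
ZZ:Z::
:ZZZZZ
Z::Z:Z
[16] Z:ZZ::
Z:::Z:
ZZZZ::
:ZZZZZ
Z::Z:Z
[17] Z::Z::
ZZZZZ:
ZZ:Z::
:ZZZZZ
Z::Z:Z
[18] Z::Z::
ZZZZZ:
Z::Z::
Z::ZZZ
ZZ:Z:Z
[19] Z::Z::
ZZZZZ:
ZZ:Z::
:ZZZZZ
Z::Z:Z
[20] Z::ZZZ
ZZZZZZ
ZZ:Z::
:ZZZZZ
Z::Z:Z
[21] :ZZZZZ
Z:ZZZZ
ZZ:Z::
:ZZZZZ
Z::Z:Z

21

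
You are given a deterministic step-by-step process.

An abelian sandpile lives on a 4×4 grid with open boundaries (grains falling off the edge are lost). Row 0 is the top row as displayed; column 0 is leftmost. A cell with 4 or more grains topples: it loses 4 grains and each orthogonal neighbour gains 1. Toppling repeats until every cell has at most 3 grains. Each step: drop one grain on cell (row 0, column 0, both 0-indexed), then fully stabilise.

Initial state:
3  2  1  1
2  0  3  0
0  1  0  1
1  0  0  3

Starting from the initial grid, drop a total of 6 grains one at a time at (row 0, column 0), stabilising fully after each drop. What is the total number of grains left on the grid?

18

0) 3  2  1  1
2  0  3  0
0  1  0  1
1  0  0  3
1) 0  3  1  1
3  0  3  0
0  1  0  1
1  0  0  3
2) 1  3  1  1
3  0  3  0
0  1  0  1
1  0  0  3
3) 2  3  1  1
3  0  3  0
0  1  0  1
1  0  0  3
4) 3  3  1  1
3  0  3  0
0  1  0  1
1  0  0  3
5) 2  0  2  1
0  2  3  0
1  1  0  1
1  0  0  3
6) 3  0  2  1
0  2  3  0
1  1  0  1
1  0  0  3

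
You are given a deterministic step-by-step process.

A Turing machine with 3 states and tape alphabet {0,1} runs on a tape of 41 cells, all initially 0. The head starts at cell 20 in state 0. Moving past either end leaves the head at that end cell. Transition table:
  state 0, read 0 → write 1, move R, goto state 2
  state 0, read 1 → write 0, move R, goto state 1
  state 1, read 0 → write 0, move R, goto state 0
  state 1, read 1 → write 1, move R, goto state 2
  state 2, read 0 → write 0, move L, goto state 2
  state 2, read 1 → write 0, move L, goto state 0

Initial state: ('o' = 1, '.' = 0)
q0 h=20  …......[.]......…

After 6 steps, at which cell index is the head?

18

k=0  q0 h=20  …......[.]......…
k=1  q2 h=21  ….....o[.]......…
k=2  q2 h=20  …......[o]......…
k=3  q0 h=19  …......[.]......…
k=4  q2 h=20  ….....o[.]......…
k=5  q2 h=19  …......[o]......…
k=6  q0 h=18  …......[.]......…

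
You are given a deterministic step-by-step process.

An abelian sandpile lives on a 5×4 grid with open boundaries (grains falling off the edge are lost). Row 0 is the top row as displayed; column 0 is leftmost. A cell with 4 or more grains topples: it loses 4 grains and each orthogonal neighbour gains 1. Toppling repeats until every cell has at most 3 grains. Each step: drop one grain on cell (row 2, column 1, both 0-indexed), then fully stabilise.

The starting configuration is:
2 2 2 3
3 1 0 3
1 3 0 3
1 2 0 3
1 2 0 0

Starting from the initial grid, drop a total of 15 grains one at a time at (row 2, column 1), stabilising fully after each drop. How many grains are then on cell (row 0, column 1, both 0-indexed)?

3

gen 0: 2 2 2 3
3 1 0 3
1 3 0 3
1 2 0 3
1 2 0 0
gen 1: 2 2 2 3
3 2 0 3
2 0 1 3
1 3 0 3
1 2 0 0
gen 2: 2 2 2 3
3 2 0 3
2 1 1 3
1 3 0 3
1 2 0 0
gen 3: 2 2 2 3
3 2 0 3
2 2 1 3
1 3 0 3
1 2 0 0
gen 4: 2 2 2 3
3 2 0 3
2 3 1 3
1 3 0 3
1 2 0 0
gen 5: 2 2 2 3
3 3 0 3
3 1 2 3
2 0 1 3
1 3 0 0
gen 6: 2 2 2 3
3 3 0 3
3 2 2 3
2 0 1 3
1 3 0 0
gen 7: 2 2 2 3
3 3 0 3
3 3 2 3
2 0 1 3
1 3 0 0
gen 8: 3 3 2 3
1 1 1 3
1 2 3 3
3 1 1 3
1 3 0 0
gen 9: 3 3 2 3
1 1 1 3
1 3 3 3
3 1 1 3
1 3 0 0
gen 10: 3 3 3 0
1 2 3 1
2 1 1 2
3 2 3 0
1 3 0 1
gen 11: 3 3 3 0
1 2 3 1
2 2 1 2
3 2 3 0
1 3 0 1
gen 12: 3 3 3 0
1 2 3 1
2 3 1 2
3 2 3 0
1 3 0 1
gen 13: 3 3 3 0
1 3 3 1
3 0 2 2
3 3 3 0
1 3 0 1
gen 14: 3 3 3 0
1 3 3 1
3 1 2 2
3 3 3 0
1 3 0 1
gen 15: 3 3 3 0
1 3 3 1
3 2 2 2
3 3 3 0
1 3 0 1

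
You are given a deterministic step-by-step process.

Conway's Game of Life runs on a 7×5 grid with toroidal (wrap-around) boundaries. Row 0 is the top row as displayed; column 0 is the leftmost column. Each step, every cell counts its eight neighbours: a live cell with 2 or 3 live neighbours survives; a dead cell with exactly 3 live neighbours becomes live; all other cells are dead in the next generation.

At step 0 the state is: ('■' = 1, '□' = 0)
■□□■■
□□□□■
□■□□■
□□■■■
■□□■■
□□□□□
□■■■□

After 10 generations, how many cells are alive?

3

k=0  ■□□■■
□□□□■
□■□□■
□□■■■
■□□■■
□□□□□
□■■■□
k=1  ■■□□□
□□□□□
□□■□■
□■■□□
■□■□□
■■□□□
■■■■□
k=2  ■□□□■
■■□□□
□■■■□
■□■□□
■□■□□
□□□■□
□□□□□
k=3  ■■□□■
□□□■□
□□□■■
■□□□■
□□■■■
□□□□□
□□□□■
k=4  ■□□■■
□□■■□
■□□■□
■□■□□
■□□■■
□□□□■
□□□□■
k=5  ■□■□□
■■■□□
□□□■□
■□■□□
■■□■□
□□□□□
□□□□□
k=6  ■□■□□
■□■■■
■□□■■
■□■■□
■■■□■
□□□□□
□□□□□
k=7  ■□■□□
□□■□□
□□□□□
□□□□□
■□■□■
■■□□□
□□□□□
k=8  □■□□□
□■□□□
□□□□□
□□□□□
■□□□■
■■□□■
■□□□□
k=9  ■■□□□
□□□□□
□□□□□
□□□□□
□■□□■
□■□□□
□□□□■
k=10  ■□□□□
□□□□□
□□□□□
□□□□□
■□□□□
□□□□□
□■□□□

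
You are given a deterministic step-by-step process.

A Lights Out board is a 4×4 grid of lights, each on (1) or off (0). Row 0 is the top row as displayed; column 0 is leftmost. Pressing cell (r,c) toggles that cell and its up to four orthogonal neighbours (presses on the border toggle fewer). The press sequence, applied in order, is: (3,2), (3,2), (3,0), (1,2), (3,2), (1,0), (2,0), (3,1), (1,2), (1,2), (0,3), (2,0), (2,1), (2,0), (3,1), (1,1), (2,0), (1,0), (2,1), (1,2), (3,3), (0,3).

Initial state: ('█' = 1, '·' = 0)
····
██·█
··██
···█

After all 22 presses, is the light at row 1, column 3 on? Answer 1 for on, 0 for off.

1

step 0: ····
██·█
··██
···█
step 1: ····
██·█
···█
·██·
step 2: ····
██·█
··██
···█
step 3: ····
██·█
█·██
██·█
step 4: ··█·
█·█·
█··█
██·█
step 5: ··█·
█·█·
█·██
█·█·
step 6: █·█·
·██·
··██
█·█·
step 7: █·█·
███·
████
··█·
step 8: █·█·
███·
█·██
██··
step 9: █···
█··█
█··█
██··
step 10: █·█·
███·
█·██
██··
step 11: █··█
████
█·██
██··
step 12: █··█
·███
·███
·█··
step 13: █··█
··██
█··█
····
step 14: █··█
█·██
·█·█
█···
step 15: █··█
█·██
···█
·██·
step 16: ██·█
·█·█
·█·█
·██·
step 17: ██·█
██·█
█··█
███·
step 18: ·█·█
···█
···█
███·
step 19: ·█·█
·█·█
████
█·█·
step 20: ·███
··█·
██·█
█·█·
step 21: ·███
··█·
██··
█··█
step 22: ·█··
··██
██··
█··█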